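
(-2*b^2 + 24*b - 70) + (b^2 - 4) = -b^2 + 24*b - 74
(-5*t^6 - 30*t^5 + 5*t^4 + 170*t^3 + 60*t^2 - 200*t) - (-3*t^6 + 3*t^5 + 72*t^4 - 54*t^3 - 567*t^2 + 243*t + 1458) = -2*t^6 - 33*t^5 - 67*t^4 + 224*t^3 + 627*t^2 - 443*t - 1458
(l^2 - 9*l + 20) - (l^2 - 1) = 21 - 9*l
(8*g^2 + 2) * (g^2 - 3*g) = 8*g^4 - 24*g^3 + 2*g^2 - 6*g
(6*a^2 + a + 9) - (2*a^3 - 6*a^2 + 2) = -2*a^3 + 12*a^2 + a + 7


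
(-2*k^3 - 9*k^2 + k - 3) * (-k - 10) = 2*k^4 + 29*k^3 + 89*k^2 - 7*k + 30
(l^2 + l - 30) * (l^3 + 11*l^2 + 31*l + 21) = l^5 + 12*l^4 + 12*l^3 - 278*l^2 - 909*l - 630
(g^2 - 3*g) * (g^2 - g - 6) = g^4 - 4*g^3 - 3*g^2 + 18*g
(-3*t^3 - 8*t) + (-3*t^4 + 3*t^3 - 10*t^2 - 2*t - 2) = -3*t^4 - 10*t^2 - 10*t - 2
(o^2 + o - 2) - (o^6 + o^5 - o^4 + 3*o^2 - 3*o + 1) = -o^6 - o^5 + o^4 - 2*o^2 + 4*o - 3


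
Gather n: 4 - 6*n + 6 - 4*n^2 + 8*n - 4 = -4*n^2 + 2*n + 6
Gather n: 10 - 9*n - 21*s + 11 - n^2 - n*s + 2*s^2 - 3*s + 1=-n^2 + n*(-s - 9) + 2*s^2 - 24*s + 22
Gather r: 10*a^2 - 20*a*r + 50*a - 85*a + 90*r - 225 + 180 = 10*a^2 - 35*a + r*(90 - 20*a) - 45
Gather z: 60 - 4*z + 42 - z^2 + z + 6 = -z^2 - 3*z + 108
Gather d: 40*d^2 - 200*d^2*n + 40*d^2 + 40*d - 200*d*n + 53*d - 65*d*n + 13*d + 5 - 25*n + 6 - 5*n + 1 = d^2*(80 - 200*n) + d*(106 - 265*n) - 30*n + 12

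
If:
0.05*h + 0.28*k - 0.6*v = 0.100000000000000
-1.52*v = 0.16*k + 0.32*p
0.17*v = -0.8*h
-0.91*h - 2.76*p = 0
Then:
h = 0.01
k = 0.29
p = -0.00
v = -0.03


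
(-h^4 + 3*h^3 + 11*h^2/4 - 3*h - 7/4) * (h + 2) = -h^5 + h^4 + 35*h^3/4 + 5*h^2/2 - 31*h/4 - 7/2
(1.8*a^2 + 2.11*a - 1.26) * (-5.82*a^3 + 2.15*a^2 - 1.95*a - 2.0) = -10.476*a^5 - 8.4102*a^4 + 8.3597*a^3 - 10.4235*a^2 - 1.763*a + 2.52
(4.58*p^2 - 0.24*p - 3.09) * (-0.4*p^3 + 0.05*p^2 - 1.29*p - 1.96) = -1.832*p^5 + 0.325*p^4 - 4.6842*p^3 - 8.8217*p^2 + 4.4565*p + 6.0564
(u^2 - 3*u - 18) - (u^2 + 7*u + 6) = -10*u - 24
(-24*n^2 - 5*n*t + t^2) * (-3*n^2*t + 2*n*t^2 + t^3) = 72*n^4*t - 33*n^3*t^2 - 37*n^2*t^3 - 3*n*t^4 + t^5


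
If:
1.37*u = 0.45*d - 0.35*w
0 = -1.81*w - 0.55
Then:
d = 3.04444444444444*u - 0.23634131368938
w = -0.30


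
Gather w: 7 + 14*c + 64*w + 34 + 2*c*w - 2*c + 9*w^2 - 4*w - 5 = 12*c + 9*w^2 + w*(2*c + 60) + 36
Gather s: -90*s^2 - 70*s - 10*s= -90*s^2 - 80*s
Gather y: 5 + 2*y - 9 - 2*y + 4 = 0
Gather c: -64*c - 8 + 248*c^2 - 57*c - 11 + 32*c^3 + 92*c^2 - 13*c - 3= 32*c^3 + 340*c^2 - 134*c - 22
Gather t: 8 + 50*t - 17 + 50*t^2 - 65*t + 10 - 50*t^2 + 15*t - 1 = 0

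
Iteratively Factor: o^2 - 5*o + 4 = (o - 4)*(o - 1)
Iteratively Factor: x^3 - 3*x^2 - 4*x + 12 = (x - 3)*(x^2 - 4) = (x - 3)*(x + 2)*(x - 2)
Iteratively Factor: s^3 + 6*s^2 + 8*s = (s + 4)*(s^2 + 2*s) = (s + 2)*(s + 4)*(s)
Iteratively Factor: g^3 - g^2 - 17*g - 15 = (g + 3)*(g^2 - 4*g - 5) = (g + 1)*(g + 3)*(g - 5)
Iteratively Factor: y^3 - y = (y)*(y^2 - 1) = y*(y + 1)*(y - 1)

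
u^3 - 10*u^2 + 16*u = u*(u - 8)*(u - 2)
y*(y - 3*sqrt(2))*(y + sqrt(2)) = y^3 - 2*sqrt(2)*y^2 - 6*y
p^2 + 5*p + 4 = (p + 1)*(p + 4)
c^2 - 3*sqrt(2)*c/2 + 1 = (c - sqrt(2))*(c - sqrt(2)/2)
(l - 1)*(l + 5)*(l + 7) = l^3 + 11*l^2 + 23*l - 35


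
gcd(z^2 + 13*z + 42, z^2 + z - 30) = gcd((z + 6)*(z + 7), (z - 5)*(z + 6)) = z + 6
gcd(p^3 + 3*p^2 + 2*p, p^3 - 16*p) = p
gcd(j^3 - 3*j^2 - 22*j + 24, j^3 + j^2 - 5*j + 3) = j - 1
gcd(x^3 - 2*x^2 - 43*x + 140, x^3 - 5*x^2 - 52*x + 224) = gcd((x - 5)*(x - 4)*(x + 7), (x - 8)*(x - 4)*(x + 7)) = x^2 + 3*x - 28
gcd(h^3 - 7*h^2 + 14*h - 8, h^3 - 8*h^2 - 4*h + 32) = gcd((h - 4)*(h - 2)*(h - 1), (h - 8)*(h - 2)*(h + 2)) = h - 2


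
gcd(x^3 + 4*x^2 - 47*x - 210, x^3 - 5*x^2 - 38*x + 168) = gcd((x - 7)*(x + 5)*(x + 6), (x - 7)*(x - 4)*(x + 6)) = x^2 - x - 42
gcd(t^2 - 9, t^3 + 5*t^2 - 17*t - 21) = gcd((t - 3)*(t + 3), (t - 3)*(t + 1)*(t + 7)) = t - 3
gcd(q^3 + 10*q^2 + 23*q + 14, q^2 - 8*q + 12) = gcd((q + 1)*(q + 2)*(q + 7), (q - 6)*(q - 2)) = 1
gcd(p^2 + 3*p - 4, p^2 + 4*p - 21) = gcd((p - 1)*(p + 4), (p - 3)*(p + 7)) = 1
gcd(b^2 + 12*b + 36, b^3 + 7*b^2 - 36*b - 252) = b + 6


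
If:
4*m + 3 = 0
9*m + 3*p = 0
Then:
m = -3/4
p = 9/4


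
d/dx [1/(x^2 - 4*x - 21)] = 2*(2 - x)/(-x^2 + 4*x + 21)^2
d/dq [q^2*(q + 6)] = 3*q*(q + 4)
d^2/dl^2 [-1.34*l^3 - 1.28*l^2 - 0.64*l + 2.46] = -8.04*l - 2.56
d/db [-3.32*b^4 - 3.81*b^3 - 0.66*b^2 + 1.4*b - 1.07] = -13.28*b^3 - 11.43*b^2 - 1.32*b + 1.4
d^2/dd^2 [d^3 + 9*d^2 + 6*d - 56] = 6*d + 18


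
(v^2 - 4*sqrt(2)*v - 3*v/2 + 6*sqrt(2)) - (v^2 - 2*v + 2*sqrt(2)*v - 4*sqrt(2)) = -6*sqrt(2)*v + v/2 + 10*sqrt(2)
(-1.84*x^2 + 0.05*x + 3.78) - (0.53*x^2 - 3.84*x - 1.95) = -2.37*x^2 + 3.89*x + 5.73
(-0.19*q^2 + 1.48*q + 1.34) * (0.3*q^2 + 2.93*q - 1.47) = -0.057*q^4 - 0.1127*q^3 + 5.0177*q^2 + 1.7506*q - 1.9698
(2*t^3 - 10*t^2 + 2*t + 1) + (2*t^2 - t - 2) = 2*t^3 - 8*t^2 + t - 1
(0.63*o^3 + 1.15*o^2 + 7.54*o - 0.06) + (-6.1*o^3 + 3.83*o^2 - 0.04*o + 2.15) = -5.47*o^3 + 4.98*o^2 + 7.5*o + 2.09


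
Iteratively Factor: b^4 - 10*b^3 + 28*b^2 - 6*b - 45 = (b - 3)*(b^3 - 7*b^2 + 7*b + 15) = (b - 3)^2*(b^2 - 4*b - 5) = (b - 5)*(b - 3)^2*(b + 1)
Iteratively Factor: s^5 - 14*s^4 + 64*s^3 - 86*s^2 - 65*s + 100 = (s - 4)*(s^4 - 10*s^3 + 24*s^2 + 10*s - 25) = (s - 4)*(s + 1)*(s^3 - 11*s^2 + 35*s - 25) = (s - 5)*(s - 4)*(s + 1)*(s^2 - 6*s + 5) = (s - 5)*(s - 4)*(s - 1)*(s + 1)*(s - 5)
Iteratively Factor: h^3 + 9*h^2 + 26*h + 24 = (h + 3)*(h^2 + 6*h + 8) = (h + 2)*(h + 3)*(h + 4)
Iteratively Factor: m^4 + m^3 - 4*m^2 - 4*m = (m + 1)*(m^3 - 4*m) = (m + 1)*(m + 2)*(m^2 - 2*m) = (m - 2)*(m + 1)*(m + 2)*(m)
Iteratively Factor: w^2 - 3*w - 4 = (w + 1)*(w - 4)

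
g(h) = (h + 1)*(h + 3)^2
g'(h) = (h + 1)*(2*h + 6) + (h + 3)^2 = (h + 3)*(3*h + 5)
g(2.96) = 140.67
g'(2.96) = 82.72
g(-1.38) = -1.00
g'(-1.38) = 1.39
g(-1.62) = -1.18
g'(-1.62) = 0.19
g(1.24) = 40.27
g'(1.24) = 36.97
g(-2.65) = -0.20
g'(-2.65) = -1.03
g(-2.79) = -0.08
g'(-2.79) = -0.71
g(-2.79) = -0.08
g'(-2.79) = -0.71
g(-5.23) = -21.04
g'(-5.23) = 23.84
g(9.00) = 1440.00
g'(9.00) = 384.00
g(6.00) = 567.00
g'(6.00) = 207.00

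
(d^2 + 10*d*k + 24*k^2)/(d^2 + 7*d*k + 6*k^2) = (d + 4*k)/(d + k)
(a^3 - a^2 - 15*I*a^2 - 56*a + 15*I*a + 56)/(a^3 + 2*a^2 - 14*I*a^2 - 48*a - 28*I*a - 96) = (a^2 + a*(-1 - 7*I) + 7*I)/(a^2 + a*(2 - 6*I) - 12*I)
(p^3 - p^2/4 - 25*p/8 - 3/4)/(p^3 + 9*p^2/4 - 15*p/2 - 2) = (p + 3/2)/(p + 4)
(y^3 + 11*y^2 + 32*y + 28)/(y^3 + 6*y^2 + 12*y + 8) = (y + 7)/(y + 2)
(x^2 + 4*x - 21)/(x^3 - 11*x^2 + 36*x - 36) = (x + 7)/(x^2 - 8*x + 12)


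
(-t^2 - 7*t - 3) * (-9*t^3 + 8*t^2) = 9*t^5 + 55*t^4 - 29*t^3 - 24*t^2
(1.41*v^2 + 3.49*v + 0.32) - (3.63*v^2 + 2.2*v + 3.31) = -2.22*v^2 + 1.29*v - 2.99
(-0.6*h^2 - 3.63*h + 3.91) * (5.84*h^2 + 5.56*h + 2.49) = -3.504*h^4 - 24.5352*h^3 + 1.1576*h^2 + 12.7009*h + 9.7359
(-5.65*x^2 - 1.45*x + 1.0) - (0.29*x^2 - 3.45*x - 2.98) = -5.94*x^2 + 2.0*x + 3.98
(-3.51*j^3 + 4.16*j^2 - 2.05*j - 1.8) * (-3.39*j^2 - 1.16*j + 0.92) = 11.8989*j^5 - 10.0308*j^4 - 1.1053*j^3 + 12.3072*j^2 + 0.202*j - 1.656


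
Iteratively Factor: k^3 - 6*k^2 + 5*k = (k - 5)*(k^2 - k) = k*(k - 5)*(k - 1)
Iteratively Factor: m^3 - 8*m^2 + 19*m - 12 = (m - 3)*(m^2 - 5*m + 4) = (m - 4)*(m - 3)*(m - 1)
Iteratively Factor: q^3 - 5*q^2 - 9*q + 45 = (q - 3)*(q^2 - 2*q - 15) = (q - 3)*(q + 3)*(q - 5)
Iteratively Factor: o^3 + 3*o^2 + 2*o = (o + 2)*(o^2 + o) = o*(o + 2)*(o + 1)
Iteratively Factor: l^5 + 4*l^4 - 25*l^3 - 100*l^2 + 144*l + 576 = (l + 4)*(l^4 - 25*l^2 + 144) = (l + 4)^2*(l^3 - 4*l^2 - 9*l + 36) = (l - 3)*(l + 4)^2*(l^2 - l - 12) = (l - 4)*(l - 3)*(l + 4)^2*(l + 3)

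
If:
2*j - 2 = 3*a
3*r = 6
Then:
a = 2*j/3 - 2/3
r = 2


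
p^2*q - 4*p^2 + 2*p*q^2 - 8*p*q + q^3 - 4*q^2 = (p + q)^2*(q - 4)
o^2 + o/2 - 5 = (o - 2)*(o + 5/2)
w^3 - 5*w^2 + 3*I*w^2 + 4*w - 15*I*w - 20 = (w - 5)*(w - I)*(w + 4*I)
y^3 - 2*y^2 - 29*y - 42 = (y - 7)*(y + 2)*(y + 3)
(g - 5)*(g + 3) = g^2 - 2*g - 15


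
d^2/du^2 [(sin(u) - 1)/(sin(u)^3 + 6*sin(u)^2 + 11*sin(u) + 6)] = (-4*sin(u)^6 - 5*sin(u)^5 + 85*sin(u)^4 + 249*sin(u)^3 + 65*sin(u)^2 - 376*sin(u) - 302)/((sin(u) + 1)^2*(sin(u) + 2)^3*(sin(u) + 3)^3)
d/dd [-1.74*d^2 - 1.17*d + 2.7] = -3.48*d - 1.17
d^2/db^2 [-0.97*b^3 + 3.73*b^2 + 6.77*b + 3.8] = 7.46 - 5.82*b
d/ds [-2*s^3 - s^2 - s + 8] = -6*s^2 - 2*s - 1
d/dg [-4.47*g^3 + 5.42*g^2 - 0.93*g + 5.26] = -13.41*g^2 + 10.84*g - 0.93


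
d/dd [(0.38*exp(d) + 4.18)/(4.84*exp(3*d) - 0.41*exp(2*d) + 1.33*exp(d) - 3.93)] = (-3.6784*exp(3*d) - 60.5378*exp(2*d) + 3.4276*exp(d) - 7.0528)*exp(d)/(23.4256*exp(6*d) - 3.9688*exp(5*d) + 13.0425*exp(4*d) - 39.133*exp(3*d) + 4.9915*exp(2*d) - 10.4538*exp(d) + 15.4449)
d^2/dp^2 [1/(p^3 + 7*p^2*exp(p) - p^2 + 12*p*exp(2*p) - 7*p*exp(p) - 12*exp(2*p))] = ((-7*p^2*exp(p) - 48*p*exp(2*p) - 21*p*exp(p) - 6*p + 2)*(p^3 + 7*p^2*exp(p) - p^2 + 12*p*exp(2*p) - 7*p*exp(p) - 12*exp(2*p)) + 2*(7*p^2*exp(p) + 3*p^2 + 24*p*exp(2*p) + 7*p*exp(p) - 2*p - 12*exp(2*p) - 7*exp(p))^2)/(p^3 + 7*p^2*exp(p) - p^2 + 12*p*exp(2*p) - 7*p*exp(p) - 12*exp(2*p))^3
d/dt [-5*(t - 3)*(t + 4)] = -10*t - 5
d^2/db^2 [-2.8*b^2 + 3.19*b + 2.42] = -5.60000000000000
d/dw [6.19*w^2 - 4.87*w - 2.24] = 12.38*w - 4.87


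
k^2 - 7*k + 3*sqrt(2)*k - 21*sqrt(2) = (k - 7)*(k + 3*sqrt(2))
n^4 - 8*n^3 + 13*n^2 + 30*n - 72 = (n - 4)*(n - 3)^2*(n + 2)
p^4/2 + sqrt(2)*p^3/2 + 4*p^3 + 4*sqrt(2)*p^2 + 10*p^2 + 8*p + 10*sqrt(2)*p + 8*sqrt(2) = (p + 2)*(p + 4)*(sqrt(2)*p/2 + 1)*(sqrt(2)*p/2 + sqrt(2))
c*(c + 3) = c^2 + 3*c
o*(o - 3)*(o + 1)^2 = o^4 - o^3 - 5*o^2 - 3*o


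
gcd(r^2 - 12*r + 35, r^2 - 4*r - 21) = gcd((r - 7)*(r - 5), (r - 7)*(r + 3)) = r - 7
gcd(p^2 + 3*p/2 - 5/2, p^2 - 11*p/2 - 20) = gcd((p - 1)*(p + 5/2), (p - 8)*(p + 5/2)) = p + 5/2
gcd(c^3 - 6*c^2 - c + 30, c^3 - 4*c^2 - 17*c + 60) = c^2 - 8*c + 15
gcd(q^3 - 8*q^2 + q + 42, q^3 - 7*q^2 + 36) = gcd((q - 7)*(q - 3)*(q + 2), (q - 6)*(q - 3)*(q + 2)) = q^2 - q - 6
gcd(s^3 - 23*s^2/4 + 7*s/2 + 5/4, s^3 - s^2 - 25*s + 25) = s^2 - 6*s + 5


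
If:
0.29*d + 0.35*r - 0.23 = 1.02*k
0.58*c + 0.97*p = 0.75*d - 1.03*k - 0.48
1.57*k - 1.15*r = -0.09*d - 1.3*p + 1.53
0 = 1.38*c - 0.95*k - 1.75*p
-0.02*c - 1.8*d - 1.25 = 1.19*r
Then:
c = 0.14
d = 0.42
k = -0.69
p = 0.48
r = -1.69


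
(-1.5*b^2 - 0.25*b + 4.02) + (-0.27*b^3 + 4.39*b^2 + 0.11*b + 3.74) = -0.27*b^3 + 2.89*b^2 - 0.14*b + 7.76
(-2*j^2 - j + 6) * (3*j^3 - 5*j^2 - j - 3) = -6*j^5 + 7*j^4 + 25*j^3 - 23*j^2 - 3*j - 18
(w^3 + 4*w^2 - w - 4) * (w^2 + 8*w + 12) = w^5 + 12*w^4 + 43*w^3 + 36*w^2 - 44*w - 48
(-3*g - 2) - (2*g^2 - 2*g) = -2*g^2 - g - 2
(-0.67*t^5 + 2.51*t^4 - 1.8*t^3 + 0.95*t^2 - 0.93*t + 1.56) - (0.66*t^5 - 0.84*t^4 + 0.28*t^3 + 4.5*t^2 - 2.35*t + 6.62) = -1.33*t^5 + 3.35*t^4 - 2.08*t^3 - 3.55*t^2 + 1.42*t - 5.06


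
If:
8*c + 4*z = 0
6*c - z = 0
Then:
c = 0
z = 0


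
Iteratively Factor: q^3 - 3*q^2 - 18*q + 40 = (q + 4)*(q^2 - 7*q + 10) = (q - 2)*(q + 4)*(q - 5)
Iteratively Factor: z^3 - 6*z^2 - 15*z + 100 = (z - 5)*(z^2 - z - 20) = (z - 5)^2*(z + 4)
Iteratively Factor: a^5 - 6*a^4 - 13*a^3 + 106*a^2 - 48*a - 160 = (a - 4)*(a^4 - 2*a^3 - 21*a^2 + 22*a + 40) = (a - 4)*(a - 2)*(a^3 - 21*a - 20) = (a - 4)*(a - 2)*(a + 4)*(a^2 - 4*a - 5) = (a - 4)*(a - 2)*(a + 1)*(a + 4)*(a - 5)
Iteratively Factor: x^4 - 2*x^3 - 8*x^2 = (x + 2)*(x^3 - 4*x^2) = x*(x + 2)*(x^2 - 4*x) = x^2*(x + 2)*(x - 4)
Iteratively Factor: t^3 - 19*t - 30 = (t + 3)*(t^2 - 3*t - 10) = (t - 5)*(t + 3)*(t + 2)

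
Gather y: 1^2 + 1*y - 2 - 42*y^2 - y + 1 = -42*y^2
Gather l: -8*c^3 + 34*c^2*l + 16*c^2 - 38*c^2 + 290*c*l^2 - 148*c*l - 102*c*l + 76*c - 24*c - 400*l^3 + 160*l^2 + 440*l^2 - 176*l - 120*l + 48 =-8*c^3 - 22*c^2 + 52*c - 400*l^3 + l^2*(290*c + 600) + l*(34*c^2 - 250*c - 296) + 48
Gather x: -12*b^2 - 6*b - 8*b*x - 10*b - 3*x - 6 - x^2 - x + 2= -12*b^2 - 16*b - x^2 + x*(-8*b - 4) - 4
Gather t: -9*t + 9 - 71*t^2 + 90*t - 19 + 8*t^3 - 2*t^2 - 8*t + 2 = 8*t^3 - 73*t^2 + 73*t - 8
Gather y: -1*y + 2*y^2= 2*y^2 - y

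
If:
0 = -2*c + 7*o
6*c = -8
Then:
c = -4/3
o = -8/21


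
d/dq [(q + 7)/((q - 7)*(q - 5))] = (-q^2 - 14*q + 119)/(q^4 - 24*q^3 + 214*q^2 - 840*q + 1225)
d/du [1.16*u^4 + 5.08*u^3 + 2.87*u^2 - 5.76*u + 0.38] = 4.64*u^3 + 15.24*u^2 + 5.74*u - 5.76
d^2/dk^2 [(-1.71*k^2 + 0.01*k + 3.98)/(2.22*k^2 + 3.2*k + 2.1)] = (-1.4210854715202e-14*k^4 + 24.394248*k^3 + 165.522312*k^2 + 169.3638*k + 29.18428)/(10.941048*k^6 + 47.31264*k^5 + 99.24732*k^4 + 122.2784*k^3 + 93.8826*k^2 + 42.336*k + 9.261)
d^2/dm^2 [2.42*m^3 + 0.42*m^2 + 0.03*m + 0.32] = 14.52*m + 0.84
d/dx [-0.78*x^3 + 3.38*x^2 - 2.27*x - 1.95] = -2.34*x^2 + 6.76*x - 2.27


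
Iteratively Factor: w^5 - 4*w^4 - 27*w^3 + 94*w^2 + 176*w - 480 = (w - 5)*(w^4 + w^3 - 22*w^2 - 16*w + 96) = (w - 5)*(w + 4)*(w^3 - 3*w^2 - 10*w + 24) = (w - 5)*(w - 4)*(w + 4)*(w^2 + w - 6) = (w - 5)*(w - 4)*(w - 2)*(w + 4)*(w + 3)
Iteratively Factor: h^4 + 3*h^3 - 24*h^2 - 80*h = (h)*(h^3 + 3*h^2 - 24*h - 80) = h*(h + 4)*(h^2 - h - 20) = h*(h - 5)*(h + 4)*(h + 4)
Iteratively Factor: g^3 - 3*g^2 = (g - 3)*(g^2) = g*(g - 3)*(g)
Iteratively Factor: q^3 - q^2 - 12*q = (q - 4)*(q^2 + 3*q) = q*(q - 4)*(q + 3)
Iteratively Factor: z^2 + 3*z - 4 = (z + 4)*(z - 1)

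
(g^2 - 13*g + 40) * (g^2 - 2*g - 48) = g^4 - 15*g^3 + 18*g^2 + 544*g - 1920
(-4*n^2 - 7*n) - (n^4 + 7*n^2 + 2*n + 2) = -n^4 - 11*n^2 - 9*n - 2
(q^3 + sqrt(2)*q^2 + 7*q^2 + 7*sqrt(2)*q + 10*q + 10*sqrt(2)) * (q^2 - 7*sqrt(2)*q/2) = q^5 - 5*sqrt(2)*q^4/2 + 7*q^4 - 35*sqrt(2)*q^3/2 + 3*q^3 - 49*q^2 - 25*sqrt(2)*q^2 - 70*q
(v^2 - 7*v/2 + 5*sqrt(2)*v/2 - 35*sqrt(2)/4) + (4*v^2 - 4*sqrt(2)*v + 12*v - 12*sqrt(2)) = 5*v^2 - 3*sqrt(2)*v/2 + 17*v/2 - 83*sqrt(2)/4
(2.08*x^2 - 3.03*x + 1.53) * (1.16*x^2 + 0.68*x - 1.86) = 2.4128*x^4 - 2.1004*x^3 - 4.1544*x^2 + 6.6762*x - 2.8458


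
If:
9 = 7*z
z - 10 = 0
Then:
No Solution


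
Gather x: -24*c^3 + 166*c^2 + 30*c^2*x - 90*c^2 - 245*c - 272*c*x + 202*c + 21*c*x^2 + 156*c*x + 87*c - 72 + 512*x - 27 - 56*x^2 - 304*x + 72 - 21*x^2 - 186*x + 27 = -24*c^3 + 76*c^2 + 44*c + x^2*(21*c - 77) + x*(30*c^2 - 116*c + 22)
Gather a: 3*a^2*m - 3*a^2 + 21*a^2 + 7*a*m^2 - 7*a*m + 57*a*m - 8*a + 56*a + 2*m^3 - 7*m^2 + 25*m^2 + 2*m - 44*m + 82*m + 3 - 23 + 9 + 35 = a^2*(3*m + 18) + a*(7*m^2 + 50*m + 48) + 2*m^3 + 18*m^2 + 40*m + 24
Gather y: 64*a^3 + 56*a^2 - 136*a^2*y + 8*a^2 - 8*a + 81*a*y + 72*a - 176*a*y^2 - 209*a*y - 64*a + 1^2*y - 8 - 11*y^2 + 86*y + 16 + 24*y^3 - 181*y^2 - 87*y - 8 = 64*a^3 + 64*a^2 + 24*y^3 + y^2*(-176*a - 192) + y*(-136*a^2 - 128*a)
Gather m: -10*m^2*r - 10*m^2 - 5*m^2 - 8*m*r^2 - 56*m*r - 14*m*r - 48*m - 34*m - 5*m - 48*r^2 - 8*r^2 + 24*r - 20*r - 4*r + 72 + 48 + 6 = m^2*(-10*r - 15) + m*(-8*r^2 - 70*r - 87) - 56*r^2 + 126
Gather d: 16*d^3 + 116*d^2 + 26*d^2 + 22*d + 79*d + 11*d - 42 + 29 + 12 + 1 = 16*d^3 + 142*d^2 + 112*d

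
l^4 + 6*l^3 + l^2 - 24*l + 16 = (l - 1)^2*(l + 4)^2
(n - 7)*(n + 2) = n^2 - 5*n - 14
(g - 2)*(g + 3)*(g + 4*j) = g^3 + 4*g^2*j + g^2 + 4*g*j - 6*g - 24*j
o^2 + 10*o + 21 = (o + 3)*(o + 7)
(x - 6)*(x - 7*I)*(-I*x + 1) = -I*x^3 - 6*x^2 + 6*I*x^2 + 36*x - 7*I*x + 42*I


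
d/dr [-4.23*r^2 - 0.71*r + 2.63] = -8.46*r - 0.71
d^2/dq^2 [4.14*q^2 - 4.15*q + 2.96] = 8.28000000000000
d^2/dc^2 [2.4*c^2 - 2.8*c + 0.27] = 4.80000000000000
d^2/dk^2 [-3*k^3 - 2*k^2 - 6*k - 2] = -18*k - 4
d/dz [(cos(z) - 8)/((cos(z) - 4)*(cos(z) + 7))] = (cos(z)^2 - 16*cos(z) + 4)*sin(z)/((cos(z) - 4)^2*(cos(z) + 7)^2)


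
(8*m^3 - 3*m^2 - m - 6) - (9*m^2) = 8*m^3 - 12*m^2 - m - 6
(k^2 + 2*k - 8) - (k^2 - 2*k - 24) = 4*k + 16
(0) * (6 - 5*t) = 0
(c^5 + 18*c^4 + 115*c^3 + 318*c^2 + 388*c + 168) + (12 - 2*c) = c^5 + 18*c^4 + 115*c^3 + 318*c^2 + 386*c + 180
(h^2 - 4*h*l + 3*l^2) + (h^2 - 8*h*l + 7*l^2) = 2*h^2 - 12*h*l + 10*l^2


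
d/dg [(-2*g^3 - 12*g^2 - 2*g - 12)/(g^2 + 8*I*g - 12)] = (-2*g^4 - 32*I*g^3 + g^2*(74 - 96*I) + 312*g + 24 + 96*I)/(g^4 + 16*I*g^3 - 88*g^2 - 192*I*g + 144)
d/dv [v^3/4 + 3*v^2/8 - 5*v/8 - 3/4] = 3*v^2/4 + 3*v/4 - 5/8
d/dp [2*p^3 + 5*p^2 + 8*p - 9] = 6*p^2 + 10*p + 8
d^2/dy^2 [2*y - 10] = 0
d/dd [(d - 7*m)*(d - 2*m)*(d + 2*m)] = 3*d^2 - 14*d*m - 4*m^2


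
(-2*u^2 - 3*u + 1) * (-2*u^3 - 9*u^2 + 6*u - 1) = 4*u^5 + 24*u^4 + 13*u^3 - 25*u^2 + 9*u - 1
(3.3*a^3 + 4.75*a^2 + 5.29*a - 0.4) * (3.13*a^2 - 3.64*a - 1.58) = 10.329*a^5 + 2.8555*a^4 - 5.9463*a^3 - 28.0126*a^2 - 6.9022*a + 0.632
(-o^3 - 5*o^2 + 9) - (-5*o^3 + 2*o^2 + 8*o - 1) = 4*o^3 - 7*o^2 - 8*o + 10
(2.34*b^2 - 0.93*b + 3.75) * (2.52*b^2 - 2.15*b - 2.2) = 5.8968*b^4 - 7.3746*b^3 + 6.3015*b^2 - 6.0165*b - 8.25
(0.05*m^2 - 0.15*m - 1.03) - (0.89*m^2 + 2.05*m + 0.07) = -0.84*m^2 - 2.2*m - 1.1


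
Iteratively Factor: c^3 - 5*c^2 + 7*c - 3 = (c - 1)*(c^2 - 4*c + 3) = (c - 3)*(c - 1)*(c - 1)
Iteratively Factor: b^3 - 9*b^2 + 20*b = (b - 4)*(b^2 - 5*b) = b*(b - 4)*(b - 5)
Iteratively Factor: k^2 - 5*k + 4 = (k - 1)*(k - 4)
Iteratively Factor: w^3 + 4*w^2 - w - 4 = (w + 4)*(w^2 - 1) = (w - 1)*(w + 4)*(w + 1)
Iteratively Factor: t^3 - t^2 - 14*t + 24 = (t - 2)*(t^2 + t - 12) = (t - 2)*(t + 4)*(t - 3)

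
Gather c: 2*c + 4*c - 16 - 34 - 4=6*c - 54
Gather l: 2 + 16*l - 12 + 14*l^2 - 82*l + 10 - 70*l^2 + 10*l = -56*l^2 - 56*l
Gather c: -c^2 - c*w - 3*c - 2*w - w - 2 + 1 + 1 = -c^2 + c*(-w - 3) - 3*w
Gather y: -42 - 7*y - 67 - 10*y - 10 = -17*y - 119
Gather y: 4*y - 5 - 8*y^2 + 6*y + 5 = -8*y^2 + 10*y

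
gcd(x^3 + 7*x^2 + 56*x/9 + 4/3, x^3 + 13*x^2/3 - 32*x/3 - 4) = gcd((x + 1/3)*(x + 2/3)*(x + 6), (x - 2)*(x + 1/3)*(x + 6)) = x^2 + 19*x/3 + 2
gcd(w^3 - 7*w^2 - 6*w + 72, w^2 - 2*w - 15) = w + 3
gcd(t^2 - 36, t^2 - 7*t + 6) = t - 6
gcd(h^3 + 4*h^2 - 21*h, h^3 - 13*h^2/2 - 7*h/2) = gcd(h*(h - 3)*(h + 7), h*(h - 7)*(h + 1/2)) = h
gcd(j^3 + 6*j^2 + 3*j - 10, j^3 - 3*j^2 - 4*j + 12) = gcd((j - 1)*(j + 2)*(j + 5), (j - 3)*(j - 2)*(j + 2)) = j + 2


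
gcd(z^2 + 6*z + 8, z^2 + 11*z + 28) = z + 4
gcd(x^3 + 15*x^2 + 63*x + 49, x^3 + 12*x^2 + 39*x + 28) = x^2 + 8*x + 7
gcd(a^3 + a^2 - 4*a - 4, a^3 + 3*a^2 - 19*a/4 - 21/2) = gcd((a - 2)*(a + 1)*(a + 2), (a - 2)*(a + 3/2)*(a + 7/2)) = a - 2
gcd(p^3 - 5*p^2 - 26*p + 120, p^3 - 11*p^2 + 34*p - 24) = p^2 - 10*p + 24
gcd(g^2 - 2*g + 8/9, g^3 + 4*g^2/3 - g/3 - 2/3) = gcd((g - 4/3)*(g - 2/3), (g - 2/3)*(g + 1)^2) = g - 2/3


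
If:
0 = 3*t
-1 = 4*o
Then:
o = -1/4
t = 0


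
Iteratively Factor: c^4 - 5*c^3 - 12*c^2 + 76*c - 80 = (c + 4)*(c^3 - 9*c^2 + 24*c - 20) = (c - 2)*(c + 4)*(c^2 - 7*c + 10) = (c - 5)*(c - 2)*(c + 4)*(c - 2)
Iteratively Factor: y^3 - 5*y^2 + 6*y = (y - 3)*(y^2 - 2*y) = y*(y - 3)*(y - 2)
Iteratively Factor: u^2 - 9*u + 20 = (u - 5)*(u - 4)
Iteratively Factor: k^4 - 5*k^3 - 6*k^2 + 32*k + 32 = (k - 4)*(k^3 - k^2 - 10*k - 8) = (k - 4)^2*(k^2 + 3*k + 2) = (k - 4)^2*(k + 2)*(k + 1)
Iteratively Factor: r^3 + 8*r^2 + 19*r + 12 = (r + 1)*(r^2 + 7*r + 12) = (r + 1)*(r + 3)*(r + 4)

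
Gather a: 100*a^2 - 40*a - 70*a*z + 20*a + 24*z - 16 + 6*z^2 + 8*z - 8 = 100*a^2 + a*(-70*z - 20) + 6*z^2 + 32*z - 24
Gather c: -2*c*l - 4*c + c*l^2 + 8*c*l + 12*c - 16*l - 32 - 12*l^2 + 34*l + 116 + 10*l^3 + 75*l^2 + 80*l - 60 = c*(l^2 + 6*l + 8) + 10*l^3 + 63*l^2 + 98*l + 24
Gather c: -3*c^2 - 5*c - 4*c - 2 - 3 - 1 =-3*c^2 - 9*c - 6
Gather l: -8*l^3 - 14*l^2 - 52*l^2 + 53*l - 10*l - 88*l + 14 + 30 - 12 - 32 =-8*l^3 - 66*l^2 - 45*l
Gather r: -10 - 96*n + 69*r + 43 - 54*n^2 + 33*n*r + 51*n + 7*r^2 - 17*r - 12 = -54*n^2 - 45*n + 7*r^2 + r*(33*n + 52) + 21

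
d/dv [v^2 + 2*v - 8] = 2*v + 2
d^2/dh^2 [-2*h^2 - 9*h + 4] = -4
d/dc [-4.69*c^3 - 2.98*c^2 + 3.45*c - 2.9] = -14.07*c^2 - 5.96*c + 3.45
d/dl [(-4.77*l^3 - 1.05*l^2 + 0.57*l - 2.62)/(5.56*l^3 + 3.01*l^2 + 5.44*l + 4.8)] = (-8.5197*l^4 - 58.236*l^3 - 32.4141*l^2 + 5.6924*l + 16.9888)/(30.9136*l^6 + 33.4712*l^5 + 69.5529*l^4 + 86.1248*l^3 + 58.4896*l^2 + 52.224*l + 23.04)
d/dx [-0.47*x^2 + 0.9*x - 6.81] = 0.9 - 0.94*x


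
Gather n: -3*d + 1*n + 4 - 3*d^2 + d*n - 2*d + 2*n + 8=-3*d^2 - 5*d + n*(d + 3) + 12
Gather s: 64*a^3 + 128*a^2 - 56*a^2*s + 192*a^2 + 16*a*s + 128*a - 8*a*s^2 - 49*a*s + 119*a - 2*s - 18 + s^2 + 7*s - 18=64*a^3 + 320*a^2 + 247*a + s^2*(1 - 8*a) + s*(-56*a^2 - 33*a + 5) - 36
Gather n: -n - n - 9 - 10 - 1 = -2*n - 20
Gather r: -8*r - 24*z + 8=-8*r - 24*z + 8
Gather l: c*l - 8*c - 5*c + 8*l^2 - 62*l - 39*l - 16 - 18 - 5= -13*c + 8*l^2 + l*(c - 101) - 39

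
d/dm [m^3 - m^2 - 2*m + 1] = 3*m^2 - 2*m - 2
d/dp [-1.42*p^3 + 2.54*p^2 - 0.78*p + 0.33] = -4.26*p^2 + 5.08*p - 0.78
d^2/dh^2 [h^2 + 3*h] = 2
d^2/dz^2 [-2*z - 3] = 0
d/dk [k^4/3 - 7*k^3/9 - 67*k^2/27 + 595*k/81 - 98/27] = 4*k^3/3 - 7*k^2/3 - 134*k/27 + 595/81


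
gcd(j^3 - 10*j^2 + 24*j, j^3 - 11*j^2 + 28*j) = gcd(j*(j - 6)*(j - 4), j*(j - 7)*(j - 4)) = j^2 - 4*j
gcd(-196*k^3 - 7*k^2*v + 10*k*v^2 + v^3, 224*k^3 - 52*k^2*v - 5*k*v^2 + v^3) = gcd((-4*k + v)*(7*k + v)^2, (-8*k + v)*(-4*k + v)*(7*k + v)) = -28*k^2 + 3*k*v + v^2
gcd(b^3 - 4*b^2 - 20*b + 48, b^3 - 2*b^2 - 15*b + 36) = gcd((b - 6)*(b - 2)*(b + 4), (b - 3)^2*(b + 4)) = b + 4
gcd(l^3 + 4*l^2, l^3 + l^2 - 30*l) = l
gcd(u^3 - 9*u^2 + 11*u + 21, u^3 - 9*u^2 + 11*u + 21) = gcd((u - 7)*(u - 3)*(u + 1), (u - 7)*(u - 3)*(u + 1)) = u^3 - 9*u^2 + 11*u + 21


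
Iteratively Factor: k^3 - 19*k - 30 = (k - 5)*(k^2 + 5*k + 6) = (k - 5)*(k + 2)*(k + 3)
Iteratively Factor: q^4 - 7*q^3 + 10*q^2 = (q - 5)*(q^3 - 2*q^2) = q*(q - 5)*(q^2 - 2*q) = q*(q - 5)*(q - 2)*(q)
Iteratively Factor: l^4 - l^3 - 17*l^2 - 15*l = (l + 1)*(l^3 - 2*l^2 - 15*l) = (l + 1)*(l + 3)*(l^2 - 5*l) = (l - 5)*(l + 1)*(l + 3)*(l)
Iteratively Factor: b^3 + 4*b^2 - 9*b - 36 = (b + 4)*(b^2 - 9) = (b - 3)*(b + 4)*(b + 3)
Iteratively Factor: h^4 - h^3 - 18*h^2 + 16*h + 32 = (h + 1)*(h^3 - 2*h^2 - 16*h + 32) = (h + 1)*(h + 4)*(h^2 - 6*h + 8) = (h - 2)*(h + 1)*(h + 4)*(h - 4)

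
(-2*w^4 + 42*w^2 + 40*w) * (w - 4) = -2*w^5 + 8*w^4 + 42*w^3 - 128*w^2 - 160*w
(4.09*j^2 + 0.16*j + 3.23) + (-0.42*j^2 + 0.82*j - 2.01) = 3.67*j^2 + 0.98*j + 1.22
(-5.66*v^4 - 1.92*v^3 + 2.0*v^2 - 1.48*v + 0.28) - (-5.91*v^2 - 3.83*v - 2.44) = -5.66*v^4 - 1.92*v^3 + 7.91*v^2 + 2.35*v + 2.72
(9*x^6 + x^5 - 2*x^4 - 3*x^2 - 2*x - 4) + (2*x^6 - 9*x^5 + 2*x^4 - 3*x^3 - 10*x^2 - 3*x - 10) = 11*x^6 - 8*x^5 - 3*x^3 - 13*x^2 - 5*x - 14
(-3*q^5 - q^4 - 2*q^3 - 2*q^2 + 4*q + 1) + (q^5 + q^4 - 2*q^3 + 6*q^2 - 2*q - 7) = -2*q^5 - 4*q^3 + 4*q^2 + 2*q - 6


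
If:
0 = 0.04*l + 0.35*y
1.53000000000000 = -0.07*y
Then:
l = 191.25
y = -21.86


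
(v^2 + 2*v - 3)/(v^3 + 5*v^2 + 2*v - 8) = (v + 3)/(v^2 + 6*v + 8)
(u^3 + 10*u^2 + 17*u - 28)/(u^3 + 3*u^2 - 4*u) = (u + 7)/u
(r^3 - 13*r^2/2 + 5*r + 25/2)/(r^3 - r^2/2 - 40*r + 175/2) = (r + 1)/(r + 7)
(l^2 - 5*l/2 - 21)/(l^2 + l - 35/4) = 2*(l - 6)/(2*l - 5)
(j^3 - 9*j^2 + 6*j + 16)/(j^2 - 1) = (j^2 - 10*j + 16)/(j - 1)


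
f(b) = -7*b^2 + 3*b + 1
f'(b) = 3 - 14*b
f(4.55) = -130.27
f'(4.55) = -60.70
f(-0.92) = -7.68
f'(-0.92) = 15.88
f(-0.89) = -7.21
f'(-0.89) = 15.46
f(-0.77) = -5.46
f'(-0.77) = 13.78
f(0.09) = 1.21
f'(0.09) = 1.74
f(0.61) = 0.23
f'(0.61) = -5.54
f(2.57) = -37.52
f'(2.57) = -32.98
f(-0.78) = -5.60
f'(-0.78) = 13.92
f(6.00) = -233.00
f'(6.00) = -81.00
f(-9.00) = -593.00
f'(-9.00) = 129.00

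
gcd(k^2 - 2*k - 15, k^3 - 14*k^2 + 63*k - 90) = k - 5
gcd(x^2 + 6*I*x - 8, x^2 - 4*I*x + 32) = x + 4*I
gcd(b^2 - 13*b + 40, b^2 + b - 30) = b - 5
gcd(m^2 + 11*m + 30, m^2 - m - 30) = m + 5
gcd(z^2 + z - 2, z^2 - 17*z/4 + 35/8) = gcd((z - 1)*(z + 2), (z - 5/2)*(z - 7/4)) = 1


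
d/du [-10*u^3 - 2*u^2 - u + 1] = -30*u^2 - 4*u - 1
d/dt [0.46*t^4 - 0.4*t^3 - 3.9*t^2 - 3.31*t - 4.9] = 1.84*t^3 - 1.2*t^2 - 7.8*t - 3.31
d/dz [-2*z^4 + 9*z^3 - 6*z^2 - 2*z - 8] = -8*z^3 + 27*z^2 - 12*z - 2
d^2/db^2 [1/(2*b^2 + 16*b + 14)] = (-b^2 - 8*b + 4*(b + 4)^2 - 7)/(b^2 + 8*b + 7)^3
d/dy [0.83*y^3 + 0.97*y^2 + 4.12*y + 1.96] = 2.49*y^2 + 1.94*y + 4.12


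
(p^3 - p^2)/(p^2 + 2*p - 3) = p^2/(p + 3)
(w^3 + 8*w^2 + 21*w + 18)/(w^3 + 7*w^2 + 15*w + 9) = (w + 2)/(w + 1)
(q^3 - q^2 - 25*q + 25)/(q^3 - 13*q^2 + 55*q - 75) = (q^2 + 4*q - 5)/(q^2 - 8*q + 15)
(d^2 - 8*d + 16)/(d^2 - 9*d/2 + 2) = 2*(d - 4)/(2*d - 1)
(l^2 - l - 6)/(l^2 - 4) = (l - 3)/(l - 2)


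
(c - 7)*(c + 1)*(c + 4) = c^3 - 2*c^2 - 31*c - 28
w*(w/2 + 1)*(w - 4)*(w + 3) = w^4/2 + w^3/2 - 7*w^2 - 12*w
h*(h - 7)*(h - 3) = h^3 - 10*h^2 + 21*h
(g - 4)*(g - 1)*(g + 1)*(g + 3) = g^4 - g^3 - 13*g^2 + g + 12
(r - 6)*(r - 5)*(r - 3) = r^3 - 14*r^2 + 63*r - 90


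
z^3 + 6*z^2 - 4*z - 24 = (z - 2)*(z + 2)*(z + 6)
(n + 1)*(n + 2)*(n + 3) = n^3 + 6*n^2 + 11*n + 6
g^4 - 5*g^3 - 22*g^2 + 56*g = g*(g - 7)*(g - 2)*(g + 4)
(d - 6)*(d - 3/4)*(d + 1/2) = d^3 - 25*d^2/4 + 9*d/8 + 9/4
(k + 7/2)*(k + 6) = k^2 + 19*k/2 + 21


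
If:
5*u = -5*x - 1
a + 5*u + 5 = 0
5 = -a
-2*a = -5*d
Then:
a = -5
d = -2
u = 0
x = -1/5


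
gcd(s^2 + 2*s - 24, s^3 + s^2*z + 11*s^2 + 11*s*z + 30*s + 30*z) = s + 6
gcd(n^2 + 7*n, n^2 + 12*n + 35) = n + 7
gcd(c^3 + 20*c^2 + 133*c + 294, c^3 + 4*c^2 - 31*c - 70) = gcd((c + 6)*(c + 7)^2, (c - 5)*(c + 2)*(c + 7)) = c + 7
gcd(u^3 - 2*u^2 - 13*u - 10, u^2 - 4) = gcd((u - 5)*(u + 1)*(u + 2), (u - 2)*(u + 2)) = u + 2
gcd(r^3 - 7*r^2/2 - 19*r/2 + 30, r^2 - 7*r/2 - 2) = r - 4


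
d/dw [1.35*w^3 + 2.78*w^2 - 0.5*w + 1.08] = 4.05*w^2 + 5.56*w - 0.5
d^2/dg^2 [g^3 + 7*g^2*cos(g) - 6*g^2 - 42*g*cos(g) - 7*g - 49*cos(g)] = -7*g^2*cos(g) - 28*g*sin(g) + 42*g*cos(g) + 6*g + 84*sin(g) + 63*cos(g) - 12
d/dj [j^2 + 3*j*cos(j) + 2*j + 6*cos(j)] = -3*j*sin(j) + 2*j - 6*sin(j) + 3*cos(j) + 2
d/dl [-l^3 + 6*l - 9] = 6 - 3*l^2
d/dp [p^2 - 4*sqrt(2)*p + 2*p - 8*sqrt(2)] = 2*p - 4*sqrt(2) + 2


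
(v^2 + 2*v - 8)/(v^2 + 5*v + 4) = (v - 2)/(v + 1)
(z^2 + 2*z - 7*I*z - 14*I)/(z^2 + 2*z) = (z - 7*I)/z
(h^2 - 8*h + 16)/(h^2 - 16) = (h - 4)/(h + 4)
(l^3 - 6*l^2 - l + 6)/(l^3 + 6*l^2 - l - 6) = (l - 6)/(l + 6)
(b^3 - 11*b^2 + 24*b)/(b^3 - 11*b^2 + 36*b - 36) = b*(b - 8)/(b^2 - 8*b + 12)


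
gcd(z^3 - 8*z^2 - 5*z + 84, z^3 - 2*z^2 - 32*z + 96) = z - 4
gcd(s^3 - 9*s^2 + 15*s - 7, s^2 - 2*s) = 1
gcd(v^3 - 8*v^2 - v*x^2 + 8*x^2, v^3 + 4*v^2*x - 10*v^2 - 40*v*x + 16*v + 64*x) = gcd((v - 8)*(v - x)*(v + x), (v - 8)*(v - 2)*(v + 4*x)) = v - 8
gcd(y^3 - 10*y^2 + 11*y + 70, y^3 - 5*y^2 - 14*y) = y^2 - 5*y - 14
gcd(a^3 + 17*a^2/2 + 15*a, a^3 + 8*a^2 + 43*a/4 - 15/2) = a^2 + 17*a/2 + 15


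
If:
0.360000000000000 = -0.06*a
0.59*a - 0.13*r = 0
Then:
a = -6.00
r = -27.23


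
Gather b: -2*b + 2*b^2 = 2*b^2 - 2*b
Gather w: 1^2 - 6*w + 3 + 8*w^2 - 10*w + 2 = 8*w^2 - 16*w + 6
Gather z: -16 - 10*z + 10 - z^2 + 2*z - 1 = -z^2 - 8*z - 7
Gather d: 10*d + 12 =10*d + 12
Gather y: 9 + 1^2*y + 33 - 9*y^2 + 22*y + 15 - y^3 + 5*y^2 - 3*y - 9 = -y^3 - 4*y^2 + 20*y + 48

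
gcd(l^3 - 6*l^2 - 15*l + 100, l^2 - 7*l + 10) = l - 5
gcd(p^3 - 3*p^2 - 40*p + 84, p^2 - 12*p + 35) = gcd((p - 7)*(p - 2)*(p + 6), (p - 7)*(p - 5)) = p - 7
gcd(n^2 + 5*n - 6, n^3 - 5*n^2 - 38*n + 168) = n + 6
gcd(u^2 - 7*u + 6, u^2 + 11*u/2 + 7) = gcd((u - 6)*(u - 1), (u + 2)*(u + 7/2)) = 1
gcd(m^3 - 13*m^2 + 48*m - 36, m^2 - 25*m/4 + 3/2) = m - 6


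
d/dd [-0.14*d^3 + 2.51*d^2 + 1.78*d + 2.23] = -0.42*d^2 + 5.02*d + 1.78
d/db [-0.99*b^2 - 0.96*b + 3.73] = -1.98*b - 0.96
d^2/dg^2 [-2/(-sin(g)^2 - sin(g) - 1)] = 2*(-4*sin(g)^3 - 3*sin(g)^2 + 9*sin(g) + 7)*sin(g)/(sin(g)^2 + sin(g) + 1)^3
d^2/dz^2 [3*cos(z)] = -3*cos(z)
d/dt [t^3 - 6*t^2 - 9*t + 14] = 3*t^2 - 12*t - 9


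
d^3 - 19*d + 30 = (d - 3)*(d - 2)*(d + 5)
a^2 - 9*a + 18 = (a - 6)*(a - 3)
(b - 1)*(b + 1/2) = b^2 - b/2 - 1/2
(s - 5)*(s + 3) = s^2 - 2*s - 15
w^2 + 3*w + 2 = (w + 1)*(w + 2)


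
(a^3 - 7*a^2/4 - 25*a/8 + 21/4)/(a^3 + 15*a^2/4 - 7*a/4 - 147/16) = 2*(a - 2)/(2*a + 7)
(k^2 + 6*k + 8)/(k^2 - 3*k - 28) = (k + 2)/(k - 7)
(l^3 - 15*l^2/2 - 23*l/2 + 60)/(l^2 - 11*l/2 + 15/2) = (l^2 - 5*l - 24)/(l - 3)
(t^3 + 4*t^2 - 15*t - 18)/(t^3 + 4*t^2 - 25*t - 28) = (t^2 + 3*t - 18)/(t^2 + 3*t - 28)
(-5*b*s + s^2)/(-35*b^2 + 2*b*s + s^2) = s/(7*b + s)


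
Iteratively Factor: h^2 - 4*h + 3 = (h - 1)*(h - 3)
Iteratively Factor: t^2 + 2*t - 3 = (t - 1)*(t + 3)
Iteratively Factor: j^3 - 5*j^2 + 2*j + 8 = (j - 4)*(j^2 - j - 2) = (j - 4)*(j - 2)*(j + 1)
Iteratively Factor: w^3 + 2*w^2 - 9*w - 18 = (w + 3)*(w^2 - w - 6) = (w + 2)*(w + 3)*(w - 3)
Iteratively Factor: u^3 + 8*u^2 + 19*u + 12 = (u + 1)*(u^2 + 7*u + 12) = (u + 1)*(u + 4)*(u + 3)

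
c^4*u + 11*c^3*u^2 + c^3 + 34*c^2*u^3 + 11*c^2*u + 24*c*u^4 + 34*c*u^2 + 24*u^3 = (c + u)*(c + 4*u)*(c + 6*u)*(c*u + 1)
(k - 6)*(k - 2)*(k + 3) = k^3 - 5*k^2 - 12*k + 36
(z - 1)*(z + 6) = z^2 + 5*z - 6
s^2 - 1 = (s - 1)*(s + 1)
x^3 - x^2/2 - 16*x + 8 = (x - 4)*(x - 1/2)*(x + 4)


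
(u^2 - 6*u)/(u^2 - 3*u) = (u - 6)/(u - 3)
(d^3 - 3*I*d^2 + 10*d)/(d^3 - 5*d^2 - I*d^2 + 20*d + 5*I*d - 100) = d*(d + 2*I)/(d^2 + d*(-5 + 4*I) - 20*I)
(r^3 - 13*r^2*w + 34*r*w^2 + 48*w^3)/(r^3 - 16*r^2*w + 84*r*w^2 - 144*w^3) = (r^2 - 7*r*w - 8*w^2)/(r^2 - 10*r*w + 24*w^2)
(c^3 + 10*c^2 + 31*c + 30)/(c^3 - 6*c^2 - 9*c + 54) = (c^2 + 7*c + 10)/(c^2 - 9*c + 18)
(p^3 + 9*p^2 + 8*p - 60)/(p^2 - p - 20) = (-p^3 - 9*p^2 - 8*p + 60)/(-p^2 + p + 20)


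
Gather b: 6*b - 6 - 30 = 6*b - 36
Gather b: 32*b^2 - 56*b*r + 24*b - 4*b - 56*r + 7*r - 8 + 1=32*b^2 + b*(20 - 56*r) - 49*r - 7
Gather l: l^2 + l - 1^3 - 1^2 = l^2 + l - 2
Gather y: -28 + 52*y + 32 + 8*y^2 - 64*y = 8*y^2 - 12*y + 4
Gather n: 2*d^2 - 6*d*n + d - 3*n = 2*d^2 + d + n*(-6*d - 3)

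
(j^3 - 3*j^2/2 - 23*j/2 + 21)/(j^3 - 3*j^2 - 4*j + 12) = (j + 7/2)/(j + 2)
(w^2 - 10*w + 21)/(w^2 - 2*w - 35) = (w - 3)/(w + 5)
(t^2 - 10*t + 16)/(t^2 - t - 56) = (t - 2)/(t + 7)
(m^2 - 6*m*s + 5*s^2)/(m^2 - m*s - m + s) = (m - 5*s)/(m - 1)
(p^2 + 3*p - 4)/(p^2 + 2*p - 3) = (p + 4)/(p + 3)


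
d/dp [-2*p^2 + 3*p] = 3 - 4*p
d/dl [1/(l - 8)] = -1/(l - 8)^2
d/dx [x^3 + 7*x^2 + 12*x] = 3*x^2 + 14*x + 12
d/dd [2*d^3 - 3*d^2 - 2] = 6*d*(d - 1)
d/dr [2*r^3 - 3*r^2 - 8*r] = 6*r^2 - 6*r - 8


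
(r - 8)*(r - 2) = r^2 - 10*r + 16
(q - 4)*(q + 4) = q^2 - 16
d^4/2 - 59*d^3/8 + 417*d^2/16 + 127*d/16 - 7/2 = (d/2 + 1/4)*(d - 8)*(d - 7)*(d - 1/4)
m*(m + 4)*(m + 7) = m^3 + 11*m^2 + 28*m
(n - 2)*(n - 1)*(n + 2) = n^3 - n^2 - 4*n + 4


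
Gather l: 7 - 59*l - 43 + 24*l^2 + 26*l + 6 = 24*l^2 - 33*l - 30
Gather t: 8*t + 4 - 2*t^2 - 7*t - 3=-2*t^2 + t + 1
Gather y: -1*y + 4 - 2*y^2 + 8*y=-2*y^2 + 7*y + 4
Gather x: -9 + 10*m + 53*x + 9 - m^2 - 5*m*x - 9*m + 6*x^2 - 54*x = -m^2 + m + 6*x^2 + x*(-5*m - 1)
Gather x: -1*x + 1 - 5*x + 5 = 6 - 6*x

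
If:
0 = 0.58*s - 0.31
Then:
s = 0.53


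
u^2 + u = u*(u + 1)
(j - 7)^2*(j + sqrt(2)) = j^3 - 14*j^2 + sqrt(2)*j^2 - 14*sqrt(2)*j + 49*j + 49*sqrt(2)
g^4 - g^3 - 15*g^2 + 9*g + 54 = (g - 3)^2*(g + 2)*(g + 3)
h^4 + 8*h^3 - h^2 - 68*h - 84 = (h - 3)*(h + 2)^2*(h + 7)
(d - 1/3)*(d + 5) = d^2 + 14*d/3 - 5/3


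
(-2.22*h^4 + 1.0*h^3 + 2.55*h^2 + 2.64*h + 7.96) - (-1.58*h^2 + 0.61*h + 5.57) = -2.22*h^4 + 1.0*h^3 + 4.13*h^2 + 2.03*h + 2.39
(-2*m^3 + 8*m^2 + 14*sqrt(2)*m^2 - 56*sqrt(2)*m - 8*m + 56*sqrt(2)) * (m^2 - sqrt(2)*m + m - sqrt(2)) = -2*m^5 + 6*m^4 + 16*sqrt(2)*m^4 - 48*sqrt(2)*m^3 - 28*m^3 + 76*m^2 + 64*sqrt(2)*m - 112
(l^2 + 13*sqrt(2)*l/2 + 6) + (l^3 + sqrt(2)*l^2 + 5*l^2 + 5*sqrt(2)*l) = l^3 + sqrt(2)*l^2 + 6*l^2 + 23*sqrt(2)*l/2 + 6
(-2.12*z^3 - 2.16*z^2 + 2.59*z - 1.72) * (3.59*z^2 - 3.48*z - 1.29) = -7.6108*z^5 - 0.3768*z^4 + 19.5497*z^3 - 12.4016*z^2 + 2.6445*z + 2.2188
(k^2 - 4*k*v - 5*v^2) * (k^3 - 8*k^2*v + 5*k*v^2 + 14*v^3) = k^5 - 12*k^4*v + 32*k^3*v^2 + 34*k^2*v^3 - 81*k*v^4 - 70*v^5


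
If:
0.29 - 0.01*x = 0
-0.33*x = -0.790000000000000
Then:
No Solution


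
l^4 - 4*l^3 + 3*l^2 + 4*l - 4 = (l - 2)^2*(l - 1)*(l + 1)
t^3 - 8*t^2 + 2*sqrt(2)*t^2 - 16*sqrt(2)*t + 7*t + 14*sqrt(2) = (t - 7)*(t - 1)*(t + 2*sqrt(2))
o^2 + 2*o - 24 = (o - 4)*(o + 6)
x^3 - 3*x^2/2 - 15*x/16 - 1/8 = (x - 2)*(x + 1/4)^2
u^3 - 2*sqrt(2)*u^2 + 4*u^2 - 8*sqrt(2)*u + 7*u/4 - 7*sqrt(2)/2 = (u + 1/2)*(u + 7/2)*(u - 2*sqrt(2))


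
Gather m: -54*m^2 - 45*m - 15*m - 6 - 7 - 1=-54*m^2 - 60*m - 14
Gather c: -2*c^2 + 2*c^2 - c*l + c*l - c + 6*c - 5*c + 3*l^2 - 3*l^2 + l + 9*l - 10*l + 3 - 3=0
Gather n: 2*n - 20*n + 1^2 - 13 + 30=18 - 18*n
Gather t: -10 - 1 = -11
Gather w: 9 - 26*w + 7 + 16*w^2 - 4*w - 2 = 16*w^2 - 30*w + 14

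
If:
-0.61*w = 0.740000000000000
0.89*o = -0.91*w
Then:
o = 1.24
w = -1.21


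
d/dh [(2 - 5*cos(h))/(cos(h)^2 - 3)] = (-5*cos(h)^2 + 4*cos(h) - 15)*sin(h)/(sin(h)^2 + 2)^2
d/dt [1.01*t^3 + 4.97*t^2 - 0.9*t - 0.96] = 3.03*t^2 + 9.94*t - 0.9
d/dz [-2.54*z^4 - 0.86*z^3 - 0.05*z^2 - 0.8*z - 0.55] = -10.16*z^3 - 2.58*z^2 - 0.1*z - 0.8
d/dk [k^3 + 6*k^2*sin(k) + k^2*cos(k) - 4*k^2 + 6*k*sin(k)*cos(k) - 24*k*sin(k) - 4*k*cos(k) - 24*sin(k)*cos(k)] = -k^2*sin(k) + 6*k^2*cos(k) + 3*k^2 + 16*k*sin(k) - 22*k*cos(k) + 6*k*cos(2*k) - 8*k - 24*sin(k) + 3*sin(2*k) - 4*cos(k) - 24*cos(2*k)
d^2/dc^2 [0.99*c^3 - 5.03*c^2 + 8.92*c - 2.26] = 5.94*c - 10.06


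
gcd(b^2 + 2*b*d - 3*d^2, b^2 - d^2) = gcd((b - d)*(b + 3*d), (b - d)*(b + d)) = b - d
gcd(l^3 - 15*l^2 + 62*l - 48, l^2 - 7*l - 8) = l - 8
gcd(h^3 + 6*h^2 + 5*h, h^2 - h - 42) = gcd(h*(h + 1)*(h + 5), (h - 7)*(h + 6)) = 1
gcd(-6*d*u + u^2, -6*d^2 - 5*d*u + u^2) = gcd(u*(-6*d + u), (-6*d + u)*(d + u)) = -6*d + u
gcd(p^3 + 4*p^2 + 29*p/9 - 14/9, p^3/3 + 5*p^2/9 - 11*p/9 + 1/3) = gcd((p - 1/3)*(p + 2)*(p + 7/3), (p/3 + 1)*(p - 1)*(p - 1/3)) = p - 1/3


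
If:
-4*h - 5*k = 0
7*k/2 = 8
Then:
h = -20/7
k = 16/7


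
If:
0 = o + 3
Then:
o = -3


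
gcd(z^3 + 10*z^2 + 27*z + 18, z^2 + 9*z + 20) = 1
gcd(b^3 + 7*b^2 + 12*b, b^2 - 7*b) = b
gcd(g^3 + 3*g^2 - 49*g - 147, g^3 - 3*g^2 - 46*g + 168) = g + 7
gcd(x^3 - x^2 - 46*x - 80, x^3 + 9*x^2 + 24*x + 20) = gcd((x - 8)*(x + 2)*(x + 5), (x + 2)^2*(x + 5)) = x^2 + 7*x + 10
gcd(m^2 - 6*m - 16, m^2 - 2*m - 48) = m - 8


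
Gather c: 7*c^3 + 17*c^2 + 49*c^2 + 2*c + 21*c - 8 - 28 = 7*c^3 + 66*c^2 + 23*c - 36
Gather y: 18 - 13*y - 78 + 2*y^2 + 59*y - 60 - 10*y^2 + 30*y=-8*y^2 + 76*y - 120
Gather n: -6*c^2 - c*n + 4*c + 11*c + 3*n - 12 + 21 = -6*c^2 + 15*c + n*(3 - c) + 9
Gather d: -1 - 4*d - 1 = -4*d - 2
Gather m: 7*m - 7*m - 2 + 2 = 0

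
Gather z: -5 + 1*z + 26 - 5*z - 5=16 - 4*z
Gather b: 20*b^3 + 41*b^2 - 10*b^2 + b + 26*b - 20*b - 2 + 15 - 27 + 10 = 20*b^3 + 31*b^2 + 7*b - 4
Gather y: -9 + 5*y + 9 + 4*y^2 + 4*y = 4*y^2 + 9*y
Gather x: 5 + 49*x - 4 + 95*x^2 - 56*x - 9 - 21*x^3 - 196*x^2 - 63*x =-21*x^3 - 101*x^2 - 70*x - 8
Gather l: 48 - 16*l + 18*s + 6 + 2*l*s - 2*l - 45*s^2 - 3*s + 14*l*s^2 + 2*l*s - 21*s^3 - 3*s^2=l*(14*s^2 + 4*s - 18) - 21*s^3 - 48*s^2 + 15*s + 54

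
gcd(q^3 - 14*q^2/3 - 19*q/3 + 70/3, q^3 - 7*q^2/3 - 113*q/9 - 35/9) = q^2 - 8*q/3 - 35/3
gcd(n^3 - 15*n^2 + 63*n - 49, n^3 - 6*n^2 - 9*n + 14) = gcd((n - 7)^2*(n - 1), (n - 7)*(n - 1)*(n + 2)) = n^2 - 8*n + 7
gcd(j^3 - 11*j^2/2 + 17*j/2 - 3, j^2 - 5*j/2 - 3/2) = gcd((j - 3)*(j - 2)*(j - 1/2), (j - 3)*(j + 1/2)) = j - 3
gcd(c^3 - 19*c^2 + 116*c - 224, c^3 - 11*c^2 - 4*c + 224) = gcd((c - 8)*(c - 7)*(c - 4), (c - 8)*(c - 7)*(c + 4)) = c^2 - 15*c + 56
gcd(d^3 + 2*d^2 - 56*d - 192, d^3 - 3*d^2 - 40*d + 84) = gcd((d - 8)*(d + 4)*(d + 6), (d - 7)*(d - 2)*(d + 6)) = d + 6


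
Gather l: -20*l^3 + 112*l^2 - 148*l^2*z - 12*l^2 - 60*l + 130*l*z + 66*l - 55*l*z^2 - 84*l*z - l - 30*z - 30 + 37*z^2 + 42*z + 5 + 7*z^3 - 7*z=-20*l^3 + l^2*(100 - 148*z) + l*(-55*z^2 + 46*z + 5) + 7*z^3 + 37*z^2 + 5*z - 25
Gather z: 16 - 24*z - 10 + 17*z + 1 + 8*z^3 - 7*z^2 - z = 8*z^3 - 7*z^2 - 8*z + 7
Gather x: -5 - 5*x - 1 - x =-6*x - 6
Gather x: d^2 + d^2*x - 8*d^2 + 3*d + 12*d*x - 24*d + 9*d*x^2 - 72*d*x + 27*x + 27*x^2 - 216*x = -7*d^2 - 21*d + x^2*(9*d + 27) + x*(d^2 - 60*d - 189)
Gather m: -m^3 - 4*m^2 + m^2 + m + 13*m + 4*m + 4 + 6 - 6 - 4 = -m^3 - 3*m^2 + 18*m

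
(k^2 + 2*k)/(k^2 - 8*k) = (k + 2)/(k - 8)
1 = 1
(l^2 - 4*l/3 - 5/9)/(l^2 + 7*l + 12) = (9*l^2 - 12*l - 5)/(9*(l^2 + 7*l + 12))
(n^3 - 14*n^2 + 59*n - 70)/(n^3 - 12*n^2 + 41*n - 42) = (n - 5)/(n - 3)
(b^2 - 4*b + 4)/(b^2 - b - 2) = (b - 2)/(b + 1)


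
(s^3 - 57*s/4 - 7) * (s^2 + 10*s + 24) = s^5 + 10*s^4 + 39*s^3/4 - 299*s^2/2 - 412*s - 168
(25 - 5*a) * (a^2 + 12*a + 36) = -5*a^3 - 35*a^2 + 120*a + 900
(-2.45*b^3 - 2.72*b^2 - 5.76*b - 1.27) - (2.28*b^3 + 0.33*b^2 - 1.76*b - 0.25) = -4.73*b^3 - 3.05*b^2 - 4.0*b - 1.02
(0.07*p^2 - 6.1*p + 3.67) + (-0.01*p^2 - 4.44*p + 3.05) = 0.06*p^2 - 10.54*p + 6.72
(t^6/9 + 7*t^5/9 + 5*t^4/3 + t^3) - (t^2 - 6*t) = t^6/9 + 7*t^5/9 + 5*t^4/3 + t^3 - t^2 + 6*t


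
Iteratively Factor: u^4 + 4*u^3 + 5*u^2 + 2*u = (u + 2)*(u^3 + 2*u^2 + u) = u*(u + 2)*(u^2 + 2*u + 1) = u*(u + 1)*(u + 2)*(u + 1)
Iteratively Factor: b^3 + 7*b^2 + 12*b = (b)*(b^2 + 7*b + 12) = b*(b + 4)*(b + 3)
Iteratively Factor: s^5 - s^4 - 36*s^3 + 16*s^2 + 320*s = (s - 5)*(s^4 + 4*s^3 - 16*s^2 - 64*s) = (s - 5)*(s + 4)*(s^3 - 16*s) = s*(s - 5)*(s + 4)*(s^2 - 16) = s*(s - 5)*(s + 4)^2*(s - 4)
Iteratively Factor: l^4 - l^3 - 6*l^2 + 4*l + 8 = (l - 2)*(l^3 + l^2 - 4*l - 4) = (l - 2)*(l + 2)*(l^2 - l - 2) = (l - 2)^2*(l + 2)*(l + 1)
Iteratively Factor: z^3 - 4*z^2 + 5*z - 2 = (z - 1)*(z^2 - 3*z + 2) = (z - 1)^2*(z - 2)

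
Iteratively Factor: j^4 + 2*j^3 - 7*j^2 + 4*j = (j)*(j^3 + 2*j^2 - 7*j + 4) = j*(j - 1)*(j^2 + 3*j - 4) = j*(j - 1)*(j + 4)*(j - 1)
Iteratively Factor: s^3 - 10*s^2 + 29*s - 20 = (s - 4)*(s^2 - 6*s + 5) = (s - 4)*(s - 1)*(s - 5)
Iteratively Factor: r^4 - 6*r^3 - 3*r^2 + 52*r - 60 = (r + 3)*(r^3 - 9*r^2 + 24*r - 20) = (r - 2)*(r + 3)*(r^2 - 7*r + 10) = (r - 5)*(r - 2)*(r + 3)*(r - 2)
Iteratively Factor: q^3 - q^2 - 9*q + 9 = (q + 3)*(q^2 - 4*q + 3) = (q - 3)*(q + 3)*(q - 1)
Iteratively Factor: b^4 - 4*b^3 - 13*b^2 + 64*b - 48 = (b - 3)*(b^3 - b^2 - 16*b + 16) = (b - 4)*(b - 3)*(b^2 + 3*b - 4) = (b - 4)*(b - 3)*(b + 4)*(b - 1)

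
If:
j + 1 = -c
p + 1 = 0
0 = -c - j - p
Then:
No Solution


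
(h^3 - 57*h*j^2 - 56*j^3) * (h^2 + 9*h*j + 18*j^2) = h^5 + 9*h^4*j - 39*h^3*j^2 - 569*h^2*j^3 - 1530*h*j^4 - 1008*j^5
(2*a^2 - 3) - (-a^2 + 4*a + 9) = 3*a^2 - 4*a - 12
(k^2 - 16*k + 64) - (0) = k^2 - 16*k + 64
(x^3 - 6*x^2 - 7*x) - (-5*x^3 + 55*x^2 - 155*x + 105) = 6*x^3 - 61*x^2 + 148*x - 105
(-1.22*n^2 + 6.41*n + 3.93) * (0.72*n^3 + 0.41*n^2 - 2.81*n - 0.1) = -0.8784*n^5 + 4.115*n^4 + 8.8859*n^3 - 16.2788*n^2 - 11.6843*n - 0.393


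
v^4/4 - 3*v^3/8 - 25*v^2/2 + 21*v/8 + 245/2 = (v/4 + 1)*(v - 7)*(v - 7/2)*(v + 5)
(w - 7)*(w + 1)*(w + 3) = w^3 - 3*w^2 - 25*w - 21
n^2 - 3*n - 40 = (n - 8)*(n + 5)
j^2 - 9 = (j - 3)*(j + 3)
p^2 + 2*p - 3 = (p - 1)*(p + 3)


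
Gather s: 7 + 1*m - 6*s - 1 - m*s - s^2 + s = m - s^2 + s*(-m - 5) + 6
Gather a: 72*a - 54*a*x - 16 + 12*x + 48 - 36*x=a*(72 - 54*x) - 24*x + 32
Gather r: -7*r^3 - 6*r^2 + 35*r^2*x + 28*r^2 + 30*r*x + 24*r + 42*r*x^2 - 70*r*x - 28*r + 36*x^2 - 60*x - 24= -7*r^3 + r^2*(35*x + 22) + r*(42*x^2 - 40*x - 4) + 36*x^2 - 60*x - 24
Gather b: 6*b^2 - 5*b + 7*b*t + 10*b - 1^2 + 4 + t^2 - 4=6*b^2 + b*(7*t + 5) + t^2 - 1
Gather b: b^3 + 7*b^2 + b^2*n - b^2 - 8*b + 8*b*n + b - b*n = b^3 + b^2*(n + 6) + b*(7*n - 7)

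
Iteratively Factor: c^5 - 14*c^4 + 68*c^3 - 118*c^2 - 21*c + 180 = (c - 4)*(c^4 - 10*c^3 + 28*c^2 - 6*c - 45) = (c - 4)*(c - 3)*(c^3 - 7*c^2 + 7*c + 15) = (c - 4)*(c - 3)^2*(c^2 - 4*c - 5) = (c - 5)*(c - 4)*(c - 3)^2*(c + 1)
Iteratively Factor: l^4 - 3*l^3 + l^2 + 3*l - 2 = (l - 2)*(l^3 - l^2 - l + 1) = (l - 2)*(l + 1)*(l^2 - 2*l + 1) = (l - 2)*(l - 1)*(l + 1)*(l - 1)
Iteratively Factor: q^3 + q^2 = (q)*(q^2 + q) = q^2*(q + 1)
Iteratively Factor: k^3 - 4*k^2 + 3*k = (k)*(k^2 - 4*k + 3) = k*(k - 3)*(k - 1)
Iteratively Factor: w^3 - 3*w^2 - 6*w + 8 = (w - 1)*(w^2 - 2*w - 8) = (w - 4)*(w - 1)*(w + 2)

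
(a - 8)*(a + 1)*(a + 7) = a^3 - 57*a - 56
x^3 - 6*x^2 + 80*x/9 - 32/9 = (x - 4)*(x - 4/3)*(x - 2/3)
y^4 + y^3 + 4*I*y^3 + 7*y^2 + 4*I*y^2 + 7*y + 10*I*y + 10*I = (y + 1)*(y - 2*I)*(y + I)*(y + 5*I)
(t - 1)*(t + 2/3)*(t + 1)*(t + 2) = t^4 + 8*t^3/3 + t^2/3 - 8*t/3 - 4/3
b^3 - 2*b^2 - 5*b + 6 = (b - 3)*(b - 1)*(b + 2)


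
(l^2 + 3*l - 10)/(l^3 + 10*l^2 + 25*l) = (l - 2)/(l*(l + 5))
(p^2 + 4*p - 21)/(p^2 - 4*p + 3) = (p + 7)/(p - 1)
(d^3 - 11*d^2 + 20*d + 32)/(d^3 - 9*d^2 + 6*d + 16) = (d - 4)/(d - 2)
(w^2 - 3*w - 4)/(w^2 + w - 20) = (w + 1)/(w + 5)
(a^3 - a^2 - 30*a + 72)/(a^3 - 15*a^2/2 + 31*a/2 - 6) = 2*(a + 6)/(2*a - 1)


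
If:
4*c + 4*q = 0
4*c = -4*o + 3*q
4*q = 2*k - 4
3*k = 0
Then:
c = 1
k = 0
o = -7/4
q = -1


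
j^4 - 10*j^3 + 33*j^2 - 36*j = j*(j - 4)*(j - 3)^2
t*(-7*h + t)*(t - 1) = -7*h*t^2 + 7*h*t + t^3 - t^2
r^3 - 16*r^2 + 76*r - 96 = (r - 8)*(r - 6)*(r - 2)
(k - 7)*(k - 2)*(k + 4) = k^3 - 5*k^2 - 22*k + 56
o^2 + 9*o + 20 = (o + 4)*(o + 5)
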